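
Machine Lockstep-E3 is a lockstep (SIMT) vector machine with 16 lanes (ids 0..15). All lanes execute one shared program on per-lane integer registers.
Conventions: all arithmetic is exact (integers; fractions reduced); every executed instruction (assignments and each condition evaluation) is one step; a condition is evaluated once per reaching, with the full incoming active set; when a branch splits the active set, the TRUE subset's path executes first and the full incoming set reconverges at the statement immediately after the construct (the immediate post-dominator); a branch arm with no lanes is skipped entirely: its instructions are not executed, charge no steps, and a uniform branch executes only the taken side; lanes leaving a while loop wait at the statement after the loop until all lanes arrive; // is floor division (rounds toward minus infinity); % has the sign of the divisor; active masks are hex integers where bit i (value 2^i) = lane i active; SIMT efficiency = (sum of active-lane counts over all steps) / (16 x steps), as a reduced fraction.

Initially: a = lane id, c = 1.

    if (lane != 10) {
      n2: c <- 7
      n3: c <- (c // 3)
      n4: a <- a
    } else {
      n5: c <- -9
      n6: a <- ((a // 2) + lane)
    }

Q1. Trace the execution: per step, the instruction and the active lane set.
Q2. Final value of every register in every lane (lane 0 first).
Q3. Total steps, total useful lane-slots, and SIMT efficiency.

step 0: eval (lane != 10)            0xffff
step 1: c <- 7                       0xfbff
step 2: c <- (c // 3)                0xfbff
step 3: a <- a                       0xfbff
step 4: c <- -9                      0x0400
step 5: a <- ((a // 2) + lane)       0x0400

Answer: 6 steps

a: 0,1,2,3,4,5,6,7,8,9,15,11,12,13,14,15
c: 2,2,2,2,2,2,2,2,2,2,-9,2,2,2,2,2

steps = 6; useful = 63; efficiency = 63/96 = 21/32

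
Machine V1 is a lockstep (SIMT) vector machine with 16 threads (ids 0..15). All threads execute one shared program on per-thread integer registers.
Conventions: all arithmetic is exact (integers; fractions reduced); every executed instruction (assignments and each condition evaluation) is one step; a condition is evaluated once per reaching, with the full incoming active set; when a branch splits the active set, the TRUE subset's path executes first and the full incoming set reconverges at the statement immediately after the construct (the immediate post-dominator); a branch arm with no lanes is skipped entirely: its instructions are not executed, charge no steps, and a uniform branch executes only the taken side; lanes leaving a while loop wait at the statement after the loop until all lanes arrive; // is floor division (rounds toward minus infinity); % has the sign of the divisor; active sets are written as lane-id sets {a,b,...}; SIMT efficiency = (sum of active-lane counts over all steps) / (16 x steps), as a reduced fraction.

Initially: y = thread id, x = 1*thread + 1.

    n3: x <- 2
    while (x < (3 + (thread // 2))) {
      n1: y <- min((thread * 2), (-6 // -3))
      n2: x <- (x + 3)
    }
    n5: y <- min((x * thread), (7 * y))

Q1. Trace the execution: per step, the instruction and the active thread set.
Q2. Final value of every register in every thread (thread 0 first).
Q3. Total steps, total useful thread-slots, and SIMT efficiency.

step 0: x <- 2                       {0,1,2,3,4,5,6,7,8,9,10,11,12,13,14,15}
step 1: eval (x < (3 + (thread // 2))) {0,1,2,3,4,5,6,7,8,9,10,11,12,13,14,15}
step 2: y <- min((thread * 2), (-6 // -3)) {0,1,2,3,4,5,6,7,8,9,10,11,12,13,14,15}
step 3: x <- (x + 3)                 {0,1,2,3,4,5,6,7,8,9,10,11,12,13,14,15}
step 4: eval (x < (3 + (thread // 2))) {0,1,2,3,4,5,6,7,8,9,10,11,12,13,14,15}
step 5: y <- min((thread * 2), (-6 // -3)) {6,7,8,9,10,11,12,13,14,15}
step 6: x <- (x + 3)                 {6,7,8,9,10,11,12,13,14,15}
step 7: eval (x < (3 + (thread // 2))) {6,7,8,9,10,11,12,13,14,15}
step 8: y <- min((thread * 2), (-6 // -3)) {12,13,14,15}
step 9: x <- (x + 3)                 {12,13,14,15}
step 10: eval (x < (3 + (thread // 2))) {12,13,14,15}
step 11: y <- min((x * thread), (7 * y)) {0,1,2,3,4,5,6,7,8,9,10,11,12,13,14,15}

Answer: 12 steps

y: 0,5,10,14,14,14,14,14,14,14,14,14,14,14,14,14
x: 5,5,5,5,5,5,8,8,8,8,8,8,11,11,11,11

steps = 12; useful = 138; efficiency = 138/192 = 23/32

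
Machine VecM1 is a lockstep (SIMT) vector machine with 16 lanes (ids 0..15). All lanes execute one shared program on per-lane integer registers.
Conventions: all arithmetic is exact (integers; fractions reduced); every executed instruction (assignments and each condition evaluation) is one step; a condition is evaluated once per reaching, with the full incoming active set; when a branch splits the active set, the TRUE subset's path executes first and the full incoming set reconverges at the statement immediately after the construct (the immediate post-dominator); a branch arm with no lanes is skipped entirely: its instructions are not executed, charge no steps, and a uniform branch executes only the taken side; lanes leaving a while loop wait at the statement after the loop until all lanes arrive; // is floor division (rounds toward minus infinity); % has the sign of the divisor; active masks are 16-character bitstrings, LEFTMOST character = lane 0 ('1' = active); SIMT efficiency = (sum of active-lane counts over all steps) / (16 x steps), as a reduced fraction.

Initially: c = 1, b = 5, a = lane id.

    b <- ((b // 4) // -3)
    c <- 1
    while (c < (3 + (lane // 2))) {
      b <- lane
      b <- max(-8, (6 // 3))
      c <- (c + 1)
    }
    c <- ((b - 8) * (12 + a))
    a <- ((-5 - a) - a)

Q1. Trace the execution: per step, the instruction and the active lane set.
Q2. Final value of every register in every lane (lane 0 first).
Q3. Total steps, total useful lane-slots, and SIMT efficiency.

step 0: b <- ((b // 4) // -3)        1111111111111111
step 1: c <- 1                       1111111111111111
step 2: eval (c < (3 + (lane // 2))) 1111111111111111
step 3: b <- lane                    1111111111111111
step 4: b <- max(-8, (6 // 3))       1111111111111111
step 5: c <- (c + 1)                 1111111111111111
step 6: eval (c < (3 + (lane // 2))) 1111111111111111
step 7: b <- lane                    1111111111111111
step 8: b <- max(-8, (6 // 3))       1111111111111111
step 9: c <- (c + 1)                 1111111111111111
step 10: eval (c < (3 + (lane // 2))) 1111111111111111
step 11: b <- lane                    0011111111111111
step 12: b <- max(-8, (6 // 3))       0011111111111111
step 13: c <- (c + 1)                 0011111111111111
step 14: eval (c < (3 + (lane // 2))) 0011111111111111
step 15: b <- lane                    0000111111111111
step 16: b <- max(-8, (6 // 3))       0000111111111111
step 17: c <- (c + 1)                 0000111111111111
step 18: eval (c < (3 + (lane // 2))) 0000111111111111
step 19: b <- lane                    0000001111111111
step 20: b <- max(-8, (6 // 3))       0000001111111111
step 21: c <- (c + 1)                 0000001111111111
step 22: eval (c < (3 + (lane // 2))) 0000001111111111
step 23: b <- lane                    0000000011111111
step 24: b <- max(-8, (6 // 3))       0000000011111111
step 25: c <- (c + 1)                 0000000011111111
step 26: eval (c < (3 + (lane // 2))) 0000000011111111
step 27: b <- lane                    0000000000111111
step 28: b <- max(-8, (6 // 3))       0000000000111111
step 29: c <- (c + 1)                 0000000000111111
step 30: eval (c < (3 + (lane // 2))) 0000000000111111
step 31: b <- lane                    0000000000001111
step 32: b <- max(-8, (6 // 3))       0000000000001111
step 33: c <- (c + 1)                 0000000000001111
step 34: eval (c < (3 + (lane // 2))) 0000000000001111
step 35: b <- lane                    0000000000000011
step 36: b <- max(-8, (6 // 3))       0000000000000011
step 37: c <- (c + 1)                 0000000000000011
step 38: eval (c < (3 + (lane // 2))) 0000000000000011
step 39: c <- ((b - 8) * (12 + a))    1111111111111111
step 40: a <- ((-5 - a) - a)          1111111111111111

Answer: 41 steps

c: -72,-78,-84,-90,-96,-102,-108,-114,-120,-126,-132,-138,-144,-150,-156,-162
b: 2,2,2,2,2,2,2,2,2,2,2,2,2,2,2,2
a: -5,-7,-9,-11,-13,-15,-17,-19,-21,-23,-25,-27,-29,-31,-33,-35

steps = 41; useful = 432; efficiency = 432/656 = 27/41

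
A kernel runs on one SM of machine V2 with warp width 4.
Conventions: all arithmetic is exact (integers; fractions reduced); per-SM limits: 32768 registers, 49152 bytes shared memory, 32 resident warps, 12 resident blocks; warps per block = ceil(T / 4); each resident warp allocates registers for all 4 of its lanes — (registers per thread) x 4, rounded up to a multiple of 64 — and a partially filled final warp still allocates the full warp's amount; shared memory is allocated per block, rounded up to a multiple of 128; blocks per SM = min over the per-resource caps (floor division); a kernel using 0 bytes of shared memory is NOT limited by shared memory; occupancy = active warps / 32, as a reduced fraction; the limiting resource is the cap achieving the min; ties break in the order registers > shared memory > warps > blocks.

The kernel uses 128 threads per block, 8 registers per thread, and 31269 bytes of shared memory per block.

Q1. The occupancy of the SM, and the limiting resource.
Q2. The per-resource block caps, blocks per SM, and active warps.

Answer: occupancy 1, limited by shared memory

registers: 16 blocks
shared memory: 1 block
warps: 1 block
blocks: 12 blocks

Answer: 1 block, 32 active warps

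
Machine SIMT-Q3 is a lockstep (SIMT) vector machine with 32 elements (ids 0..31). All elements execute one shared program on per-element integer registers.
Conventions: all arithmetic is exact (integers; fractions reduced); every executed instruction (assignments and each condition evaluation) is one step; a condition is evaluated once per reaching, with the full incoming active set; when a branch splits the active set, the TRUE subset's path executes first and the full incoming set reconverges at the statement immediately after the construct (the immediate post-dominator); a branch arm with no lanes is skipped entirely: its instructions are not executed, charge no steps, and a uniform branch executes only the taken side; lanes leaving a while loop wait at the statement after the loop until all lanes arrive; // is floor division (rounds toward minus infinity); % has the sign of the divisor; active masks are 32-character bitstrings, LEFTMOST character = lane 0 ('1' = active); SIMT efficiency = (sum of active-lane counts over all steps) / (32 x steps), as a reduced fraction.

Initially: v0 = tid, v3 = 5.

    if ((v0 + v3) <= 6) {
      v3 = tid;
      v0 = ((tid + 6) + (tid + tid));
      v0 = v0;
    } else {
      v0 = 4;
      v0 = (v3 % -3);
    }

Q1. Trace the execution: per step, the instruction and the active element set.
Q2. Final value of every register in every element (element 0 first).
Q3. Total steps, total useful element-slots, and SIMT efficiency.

step 0: eval ((v0 + v3) <= 6)        11111111111111111111111111111111
step 1: v3 <- tid                    11000000000000000000000000000000
step 2: v0 <- ((tid + 6) + (tid + tid)) 11000000000000000000000000000000
step 3: v0 <- v0                     11000000000000000000000000000000
step 4: v0 <- 4                      00111111111111111111111111111111
step 5: v0 <- (v3 % -3)              00111111111111111111111111111111

Answer: 6 steps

v0: 6,9,-1,-1,-1,-1,-1,-1,-1,-1,-1,-1,-1,-1,-1,-1,-1,-1,-1,-1,-1,-1,-1,-1,-1,-1,-1,-1,-1,-1,-1,-1
v3: 0,1,5,5,5,5,5,5,5,5,5,5,5,5,5,5,5,5,5,5,5,5,5,5,5,5,5,5,5,5,5,5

steps = 6; useful = 98; efficiency = 98/192 = 49/96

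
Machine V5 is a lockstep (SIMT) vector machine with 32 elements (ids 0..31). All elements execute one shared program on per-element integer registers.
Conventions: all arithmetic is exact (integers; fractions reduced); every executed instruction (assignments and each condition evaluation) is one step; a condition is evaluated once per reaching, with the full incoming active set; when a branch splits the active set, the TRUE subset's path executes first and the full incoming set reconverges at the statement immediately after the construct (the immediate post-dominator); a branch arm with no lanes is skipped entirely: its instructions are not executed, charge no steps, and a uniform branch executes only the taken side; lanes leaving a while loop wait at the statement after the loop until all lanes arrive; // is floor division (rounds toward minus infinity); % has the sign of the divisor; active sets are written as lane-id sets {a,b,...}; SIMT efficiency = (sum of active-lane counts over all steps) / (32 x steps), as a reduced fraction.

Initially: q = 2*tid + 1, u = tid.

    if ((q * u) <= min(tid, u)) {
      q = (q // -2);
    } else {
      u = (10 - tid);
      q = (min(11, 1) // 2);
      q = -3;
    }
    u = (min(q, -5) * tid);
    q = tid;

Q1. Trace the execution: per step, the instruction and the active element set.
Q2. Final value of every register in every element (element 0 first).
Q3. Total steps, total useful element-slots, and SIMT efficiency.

step 0: eval ((q * u) <= min(tid, u)) {0,1,2,3,4,5,6,7,8,9,10,11,12,13,14,15,16,17,18,19,20,21,22,23,24,25,26,27,28,29,30,31}
step 1: q <- (q // -2)               {0}
step 2: u <- (10 - tid)              {1,2,3,4,5,6,7,8,9,10,11,12,13,14,15,16,17,18,19,20,21,22,23,24,25,26,27,28,29,30,31}
step 3: q <- (min(11, 1) // 2)       {1,2,3,4,5,6,7,8,9,10,11,12,13,14,15,16,17,18,19,20,21,22,23,24,25,26,27,28,29,30,31}
step 4: q <- -3                      {1,2,3,4,5,6,7,8,9,10,11,12,13,14,15,16,17,18,19,20,21,22,23,24,25,26,27,28,29,30,31}
step 5: u <- (min(q, -5) * tid)      {0,1,2,3,4,5,6,7,8,9,10,11,12,13,14,15,16,17,18,19,20,21,22,23,24,25,26,27,28,29,30,31}
step 6: q <- tid                     {0,1,2,3,4,5,6,7,8,9,10,11,12,13,14,15,16,17,18,19,20,21,22,23,24,25,26,27,28,29,30,31}

Answer: 7 steps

q: 0,1,2,3,4,5,6,7,8,9,10,11,12,13,14,15,16,17,18,19,20,21,22,23,24,25,26,27,28,29,30,31
u: 0,-5,-10,-15,-20,-25,-30,-35,-40,-45,-50,-55,-60,-65,-70,-75,-80,-85,-90,-95,-100,-105,-110,-115,-120,-125,-130,-135,-140,-145,-150,-155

steps = 7; useful = 190; efficiency = 190/224 = 95/112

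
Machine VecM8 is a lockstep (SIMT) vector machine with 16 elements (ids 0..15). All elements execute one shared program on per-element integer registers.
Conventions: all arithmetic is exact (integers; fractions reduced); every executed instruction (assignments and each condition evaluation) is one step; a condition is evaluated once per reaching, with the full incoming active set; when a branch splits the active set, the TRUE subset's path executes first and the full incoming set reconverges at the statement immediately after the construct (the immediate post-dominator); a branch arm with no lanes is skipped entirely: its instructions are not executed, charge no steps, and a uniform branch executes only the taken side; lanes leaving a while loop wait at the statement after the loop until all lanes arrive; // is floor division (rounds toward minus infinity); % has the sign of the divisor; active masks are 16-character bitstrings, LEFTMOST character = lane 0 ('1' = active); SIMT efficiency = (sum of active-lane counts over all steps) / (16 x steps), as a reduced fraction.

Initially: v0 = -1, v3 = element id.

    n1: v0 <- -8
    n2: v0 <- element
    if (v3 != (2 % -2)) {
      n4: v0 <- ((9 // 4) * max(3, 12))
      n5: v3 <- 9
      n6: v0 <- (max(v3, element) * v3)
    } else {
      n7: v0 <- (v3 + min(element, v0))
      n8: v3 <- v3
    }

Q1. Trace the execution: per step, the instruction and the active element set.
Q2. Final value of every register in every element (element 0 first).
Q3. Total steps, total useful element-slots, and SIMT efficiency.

step 0: v0 <- -8                     1111111111111111
step 1: v0 <- element                1111111111111111
step 2: eval (v3 != (2 % -2))        1111111111111111
step 3: v0 <- ((9 // 4) * max(3, 12)) 0111111111111111
step 4: v3 <- 9                      0111111111111111
step 5: v0 <- (max(v3, element) * v3) 0111111111111111
step 6: v0 <- (v3 + min(element, v0)) 1000000000000000
step 7: v3 <- v3                     1000000000000000

Answer: 8 steps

v0: 0,81,81,81,81,81,81,81,81,81,90,99,108,117,126,135
v3: 0,9,9,9,9,9,9,9,9,9,9,9,9,9,9,9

steps = 8; useful = 95; efficiency = 95/128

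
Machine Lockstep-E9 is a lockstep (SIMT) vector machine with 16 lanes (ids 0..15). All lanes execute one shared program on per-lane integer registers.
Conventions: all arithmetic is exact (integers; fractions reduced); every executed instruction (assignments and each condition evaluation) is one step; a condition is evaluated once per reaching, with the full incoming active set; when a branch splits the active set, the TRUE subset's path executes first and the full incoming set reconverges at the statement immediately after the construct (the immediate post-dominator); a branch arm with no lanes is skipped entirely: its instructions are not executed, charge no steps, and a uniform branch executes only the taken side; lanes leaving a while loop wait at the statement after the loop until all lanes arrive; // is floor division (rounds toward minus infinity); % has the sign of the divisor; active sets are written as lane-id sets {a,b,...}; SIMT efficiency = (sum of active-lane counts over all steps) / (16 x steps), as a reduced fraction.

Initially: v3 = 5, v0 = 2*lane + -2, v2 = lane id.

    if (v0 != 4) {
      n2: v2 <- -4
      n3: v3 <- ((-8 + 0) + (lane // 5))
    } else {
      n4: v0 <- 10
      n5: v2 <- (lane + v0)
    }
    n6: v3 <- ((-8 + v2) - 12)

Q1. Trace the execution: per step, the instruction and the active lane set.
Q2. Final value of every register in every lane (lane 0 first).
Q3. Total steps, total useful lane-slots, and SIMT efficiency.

step 0: eval (v0 != 4)               {0,1,2,3,4,5,6,7,8,9,10,11,12,13,14,15}
step 1: v2 <- -4                     {0,1,2,4,5,6,7,8,9,10,11,12,13,14,15}
step 2: v3 <- ((-8 + 0) + (lane // 5)) {0,1,2,4,5,6,7,8,9,10,11,12,13,14,15}
step 3: v0 <- 10                     {3}
step 4: v2 <- (lane + v0)            {3}
step 5: v3 <- ((-8 + v2) - 12)       {0,1,2,3,4,5,6,7,8,9,10,11,12,13,14,15}

Answer: 6 steps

v3: -24,-24,-24,-7,-24,-24,-24,-24,-24,-24,-24,-24,-24,-24,-24,-24
v0: -2,0,2,10,6,8,10,12,14,16,18,20,22,24,26,28
v2: -4,-4,-4,13,-4,-4,-4,-4,-4,-4,-4,-4,-4,-4,-4,-4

steps = 6; useful = 64; efficiency = 64/96 = 2/3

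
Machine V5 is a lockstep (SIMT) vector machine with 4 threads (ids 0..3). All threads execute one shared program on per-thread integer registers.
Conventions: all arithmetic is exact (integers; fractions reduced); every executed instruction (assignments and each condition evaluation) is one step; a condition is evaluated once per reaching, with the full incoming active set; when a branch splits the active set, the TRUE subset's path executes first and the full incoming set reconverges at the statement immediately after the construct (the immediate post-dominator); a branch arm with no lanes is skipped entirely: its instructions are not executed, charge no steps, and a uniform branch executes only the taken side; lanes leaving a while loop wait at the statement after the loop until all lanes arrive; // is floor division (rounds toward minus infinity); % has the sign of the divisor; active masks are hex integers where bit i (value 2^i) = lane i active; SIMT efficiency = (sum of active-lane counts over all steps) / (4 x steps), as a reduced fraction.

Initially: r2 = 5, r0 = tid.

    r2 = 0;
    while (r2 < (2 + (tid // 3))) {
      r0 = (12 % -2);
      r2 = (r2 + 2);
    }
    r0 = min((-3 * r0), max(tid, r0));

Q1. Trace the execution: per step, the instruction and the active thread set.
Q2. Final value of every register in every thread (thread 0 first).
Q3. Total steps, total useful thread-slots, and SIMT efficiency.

step 0: r2 <- 0                      0xf
step 1: eval (r2 < (2 + (tid // 3))) 0xf
step 2: r0 <- (12 % -2)              0xf
step 3: r2 <- (r2 + 2)               0xf
step 4: eval (r2 < (2 + (tid // 3))) 0xf
step 5: r0 <- (12 % -2)              0x8
step 6: r2 <- (r2 + 2)               0x8
step 7: eval (r2 < (2 + (tid // 3))) 0x8
step 8: r0 <- min((-3 * r0), max(tid, r0)) 0xf

Answer: 9 steps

r2: 2,2,2,4
r0: 0,0,0,0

steps = 9; useful = 27; efficiency = 27/36 = 3/4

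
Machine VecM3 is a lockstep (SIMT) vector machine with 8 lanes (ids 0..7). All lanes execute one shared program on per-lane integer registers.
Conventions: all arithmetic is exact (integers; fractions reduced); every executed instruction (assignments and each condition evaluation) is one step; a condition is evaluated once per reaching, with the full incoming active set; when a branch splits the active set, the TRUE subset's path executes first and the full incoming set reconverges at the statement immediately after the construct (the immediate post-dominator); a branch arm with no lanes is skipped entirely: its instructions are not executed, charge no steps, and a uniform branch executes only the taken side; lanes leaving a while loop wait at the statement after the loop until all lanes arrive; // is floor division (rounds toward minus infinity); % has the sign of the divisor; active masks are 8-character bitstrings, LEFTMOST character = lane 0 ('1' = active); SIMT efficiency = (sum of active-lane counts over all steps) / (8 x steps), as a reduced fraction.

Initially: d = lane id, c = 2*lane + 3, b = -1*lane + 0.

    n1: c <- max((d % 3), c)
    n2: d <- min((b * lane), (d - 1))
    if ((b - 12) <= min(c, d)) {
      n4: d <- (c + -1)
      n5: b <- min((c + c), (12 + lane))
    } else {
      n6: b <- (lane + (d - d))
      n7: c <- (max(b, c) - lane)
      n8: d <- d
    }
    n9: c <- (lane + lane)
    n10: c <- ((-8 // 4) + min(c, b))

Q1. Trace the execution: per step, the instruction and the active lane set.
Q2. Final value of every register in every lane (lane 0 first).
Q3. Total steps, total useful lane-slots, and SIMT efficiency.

step 0: c <- max((d % 3), c)         11111111
step 1: d <- min((b * lane), (d - 1)) 11111111
step 2: eval ((b - 12) <= min(c, d)) 11111111
step 3: d <- (c + -1)                11111000
step 4: b <- min((c + c), (12 + lane)) 11111000
step 5: b <- (lane + (d - d))        00000111
step 6: c <- (max(b, c) - lane)      00000111
step 7: d <- d                       00000111
step 8: c <- (lane + lane)           11111111
step 9: c <- ((-8 // 4) + min(c, b)) 11111111

Answer: 10 steps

d: 2,4,6,8,10,-25,-36,-49
c: -2,0,2,4,6,3,4,5
b: 6,10,14,15,16,5,6,7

steps = 10; useful = 59; efficiency = 59/80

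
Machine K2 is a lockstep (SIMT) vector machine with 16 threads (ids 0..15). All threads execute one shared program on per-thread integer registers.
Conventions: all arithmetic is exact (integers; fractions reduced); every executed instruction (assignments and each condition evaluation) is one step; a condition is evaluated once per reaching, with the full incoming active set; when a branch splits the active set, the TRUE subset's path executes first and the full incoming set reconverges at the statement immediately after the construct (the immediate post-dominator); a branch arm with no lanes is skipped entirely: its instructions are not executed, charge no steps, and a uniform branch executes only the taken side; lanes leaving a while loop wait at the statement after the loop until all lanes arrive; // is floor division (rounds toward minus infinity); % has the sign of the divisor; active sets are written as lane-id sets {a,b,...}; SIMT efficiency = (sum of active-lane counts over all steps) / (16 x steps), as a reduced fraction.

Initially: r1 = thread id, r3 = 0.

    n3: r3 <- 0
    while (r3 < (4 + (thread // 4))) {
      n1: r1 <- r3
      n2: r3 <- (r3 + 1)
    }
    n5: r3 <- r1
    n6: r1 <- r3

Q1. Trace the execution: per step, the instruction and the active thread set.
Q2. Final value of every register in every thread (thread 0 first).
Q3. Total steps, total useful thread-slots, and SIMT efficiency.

step 0: r3 <- 0                      {0,1,2,3,4,5,6,7,8,9,10,11,12,13,14,15}
step 1: eval (r3 < (4 + (thread // 4))) {0,1,2,3,4,5,6,7,8,9,10,11,12,13,14,15}
step 2: r1 <- r3                     {0,1,2,3,4,5,6,7,8,9,10,11,12,13,14,15}
step 3: r3 <- (r3 + 1)               {0,1,2,3,4,5,6,7,8,9,10,11,12,13,14,15}
step 4: eval (r3 < (4 + (thread // 4))) {0,1,2,3,4,5,6,7,8,9,10,11,12,13,14,15}
step 5: r1 <- r3                     {0,1,2,3,4,5,6,7,8,9,10,11,12,13,14,15}
step 6: r3 <- (r3 + 1)               {0,1,2,3,4,5,6,7,8,9,10,11,12,13,14,15}
step 7: eval (r3 < (4 + (thread // 4))) {0,1,2,3,4,5,6,7,8,9,10,11,12,13,14,15}
step 8: r1 <- r3                     {0,1,2,3,4,5,6,7,8,9,10,11,12,13,14,15}
step 9: r3 <- (r3 + 1)               {0,1,2,3,4,5,6,7,8,9,10,11,12,13,14,15}
step 10: eval (r3 < (4 + (thread // 4))) {0,1,2,3,4,5,6,7,8,9,10,11,12,13,14,15}
step 11: r1 <- r3                     {0,1,2,3,4,5,6,7,8,9,10,11,12,13,14,15}
step 12: r3 <- (r3 + 1)               {0,1,2,3,4,5,6,7,8,9,10,11,12,13,14,15}
step 13: eval (r3 < (4 + (thread // 4))) {0,1,2,3,4,5,6,7,8,9,10,11,12,13,14,15}
step 14: r1 <- r3                     {4,5,6,7,8,9,10,11,12,13,14,15}
step 15: r3 <- (r3 + 1)               {4,5,6,7,8,9,10,11,12,13,14,15}
step 16: eval (r3 < (4 + (thread // 4))) {4,5,6,7,8,9,10,11,12,13,14,15}
step 17: r1 <- r3                     {8,9,10,11,12,13,14,15}
step 18: r3 <- (r3 + 1)               {8,9,10,11,12,13,14,15}
step 19: eval (r3 < (4 + (thread // 4))) {8,9,10,11,12,13,14,15}
step 20: r1 <- r3                     {12,13,14,15}
step 21: r3 <- (r3 + 1)               {12,13,14,15}
step 22: eval (r3 < (4 + (thread // 4))) {12,13,14,15}
step 23: r3 <- r1                     {0,1,2,3,4,5,6,7,8,9,10,11,12,13,14,15}
step 24: r1 <- r3                     {0,1,2,3,4,5,6,7,8,9,10,11,12,13,14,15}

Answer: 25 steps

r1: 3,3,3,3,4,4,4,4,5,5,5,5,6,6,6,6
r3: 3,3,3,3,4,4,4,4,5,5,5,5,6,6,6,6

steps = 25; useful = 328; efficiency = 328/400 = 41/50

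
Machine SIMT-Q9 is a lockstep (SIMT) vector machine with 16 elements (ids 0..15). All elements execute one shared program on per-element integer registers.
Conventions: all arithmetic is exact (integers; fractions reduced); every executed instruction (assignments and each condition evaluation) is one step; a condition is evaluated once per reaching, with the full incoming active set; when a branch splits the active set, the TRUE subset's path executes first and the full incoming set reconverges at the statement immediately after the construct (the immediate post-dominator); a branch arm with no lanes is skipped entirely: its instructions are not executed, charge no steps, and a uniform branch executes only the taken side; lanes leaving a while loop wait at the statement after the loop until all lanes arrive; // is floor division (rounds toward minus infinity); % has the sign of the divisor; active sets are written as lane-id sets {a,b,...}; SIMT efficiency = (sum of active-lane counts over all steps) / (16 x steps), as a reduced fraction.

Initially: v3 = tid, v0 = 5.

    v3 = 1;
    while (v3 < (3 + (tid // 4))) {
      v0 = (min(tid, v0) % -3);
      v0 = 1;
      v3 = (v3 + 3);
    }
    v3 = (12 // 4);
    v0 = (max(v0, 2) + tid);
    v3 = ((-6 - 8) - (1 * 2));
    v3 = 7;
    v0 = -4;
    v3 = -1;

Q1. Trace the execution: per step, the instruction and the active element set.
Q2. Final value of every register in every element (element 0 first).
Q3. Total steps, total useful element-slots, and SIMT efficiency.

step 0: v3 <- 1                      {0,1,2,3,4,5,6,7,8,9,10,11,12,13,14,15}
step 1: eval (v3 < (3 + (tid // 4))) {0,1,2,3,4,5,6,7,8,9,10,11,12,13,14,15}
step 2: v0 <- (min(tid, v0) % -3)    {0,1,2,3,4,5,6,7,8,9,10,11,12,13,14,15}
step 3: v0 <- 1                      {0,1,2,3,4,5,6,7,8,9,10,11,12,13,14,15}
step 4: v3 <- (v3 + 3)               {0,1,2,3,4,5,6,7,8,9,10,11,12,13,14,15}
step 5: eval (v3 < (3 + (tid // 4))) {0,1,2,3,4,5,6,7,8,9,10,11,12,13,14,15}
step 6: v0 <- (min(tid, v0) % -3)    {8,9,10,11,12,13,14,15}
step 7: v0 <- 1                      {8,9,10,11,12,13,14,15}
step 8: v3 <- (v3 + 3)               {8,9,10,11,12,13,14,15}
step 9: eval (v3 < (3 + (tid // 4))) {8,9,10,11,12,13,14,15}
step 10: v3 <- (12 // 4)              {0,1,2,3,4,5,6,7,8,9,10,11,12,13,14,15}
step 11: v0 <- (max(v0, 2) + tid)     {0,1,2,3,4,5,6,7,8,9,10,11,12,13,14,15}
step 12: v3 <- ((-6 - 8) - (1 * 2))   {0,1,2,3,4,5,6,7,8,9,10,11,12,13,14,15}
step 13: v3 <- 7                      {0,1,2,3,4,5,6,7,8,9,10,11,12,13,14,15}
step 14: v0 <- -4                     {0,1,2,3,4,5,6,7,8,9,10,11,12,13,14,15}
step 15: v3 <- -1                     {0,1,2,3,4,5,6,7,8,9,10,11,12,13,14,15}

Answer: 16 steps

v3: -1,-1,-1,-1,-1,-1,-1,-1,-1,-1,-1,-1,-1,-1,-1,-1
v0: -4,-4,-4,-4,-4,-4,-4,-4,-4,-4,-4,-4,-4,-4,-4,-4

steps = 16; useful = 224; efficiency = 224/256 = 7/8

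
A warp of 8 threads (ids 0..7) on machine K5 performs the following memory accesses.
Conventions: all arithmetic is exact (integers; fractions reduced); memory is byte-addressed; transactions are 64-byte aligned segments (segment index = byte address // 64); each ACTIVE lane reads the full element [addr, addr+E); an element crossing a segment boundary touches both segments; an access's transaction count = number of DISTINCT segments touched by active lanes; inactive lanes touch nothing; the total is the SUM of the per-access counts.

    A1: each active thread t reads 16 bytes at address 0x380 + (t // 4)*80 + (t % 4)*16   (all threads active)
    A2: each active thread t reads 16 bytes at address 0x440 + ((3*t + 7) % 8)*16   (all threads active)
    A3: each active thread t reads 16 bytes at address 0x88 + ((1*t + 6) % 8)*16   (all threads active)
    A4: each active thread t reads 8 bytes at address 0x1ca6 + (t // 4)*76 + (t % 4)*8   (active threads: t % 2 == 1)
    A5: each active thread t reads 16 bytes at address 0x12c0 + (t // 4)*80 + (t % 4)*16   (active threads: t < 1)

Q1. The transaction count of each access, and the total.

A1: 3 transactions
A2: 2 transactions
A3: 3 transactions
A4: 3 transactions
A5: 1 transaction

Answer: 3,2,3,3,1; total 12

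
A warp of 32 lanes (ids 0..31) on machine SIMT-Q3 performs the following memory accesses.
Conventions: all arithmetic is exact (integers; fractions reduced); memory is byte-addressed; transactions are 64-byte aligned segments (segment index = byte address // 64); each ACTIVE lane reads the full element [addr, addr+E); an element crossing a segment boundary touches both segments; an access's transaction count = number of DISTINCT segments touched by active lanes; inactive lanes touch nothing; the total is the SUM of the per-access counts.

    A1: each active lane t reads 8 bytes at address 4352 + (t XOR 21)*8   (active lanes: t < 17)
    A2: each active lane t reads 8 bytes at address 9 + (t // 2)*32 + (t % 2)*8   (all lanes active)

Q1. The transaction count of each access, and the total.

A1: 3 transactions
A2: 8 transactions

Answer: 3,8; total 11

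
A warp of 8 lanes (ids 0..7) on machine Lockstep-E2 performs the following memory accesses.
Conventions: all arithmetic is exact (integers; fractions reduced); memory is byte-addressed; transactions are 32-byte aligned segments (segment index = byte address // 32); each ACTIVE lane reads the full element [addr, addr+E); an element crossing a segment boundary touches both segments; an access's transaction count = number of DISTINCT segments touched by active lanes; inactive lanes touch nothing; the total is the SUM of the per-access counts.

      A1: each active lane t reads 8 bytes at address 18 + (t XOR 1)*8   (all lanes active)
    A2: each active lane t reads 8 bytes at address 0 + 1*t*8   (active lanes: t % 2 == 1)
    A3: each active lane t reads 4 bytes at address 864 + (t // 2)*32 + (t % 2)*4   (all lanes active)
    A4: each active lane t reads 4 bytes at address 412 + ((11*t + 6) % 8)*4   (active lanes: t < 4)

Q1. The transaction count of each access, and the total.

A1: 3 transactions
A2: 2 transactions
A3: 4 transactions
A4: 1 transaction

Answer: 3,2,4,1; total 10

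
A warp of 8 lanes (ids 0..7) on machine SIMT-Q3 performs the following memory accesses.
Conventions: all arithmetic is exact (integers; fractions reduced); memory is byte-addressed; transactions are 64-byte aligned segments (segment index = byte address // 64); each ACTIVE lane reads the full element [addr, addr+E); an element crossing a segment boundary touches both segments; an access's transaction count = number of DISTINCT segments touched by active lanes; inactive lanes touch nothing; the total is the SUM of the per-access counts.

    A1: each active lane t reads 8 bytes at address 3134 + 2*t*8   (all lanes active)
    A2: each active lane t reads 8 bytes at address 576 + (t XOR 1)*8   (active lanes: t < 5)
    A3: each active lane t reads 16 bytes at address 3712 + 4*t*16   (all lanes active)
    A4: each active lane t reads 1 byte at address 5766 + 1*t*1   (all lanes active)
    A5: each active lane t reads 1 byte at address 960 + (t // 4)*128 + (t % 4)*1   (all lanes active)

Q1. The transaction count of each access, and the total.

A1: 3 transactions
A2: 1 transaction
A3: 8 transactions
A4: 1 transaction
A5: 2 transactions

Answer: 3,1,8,1,2; total 15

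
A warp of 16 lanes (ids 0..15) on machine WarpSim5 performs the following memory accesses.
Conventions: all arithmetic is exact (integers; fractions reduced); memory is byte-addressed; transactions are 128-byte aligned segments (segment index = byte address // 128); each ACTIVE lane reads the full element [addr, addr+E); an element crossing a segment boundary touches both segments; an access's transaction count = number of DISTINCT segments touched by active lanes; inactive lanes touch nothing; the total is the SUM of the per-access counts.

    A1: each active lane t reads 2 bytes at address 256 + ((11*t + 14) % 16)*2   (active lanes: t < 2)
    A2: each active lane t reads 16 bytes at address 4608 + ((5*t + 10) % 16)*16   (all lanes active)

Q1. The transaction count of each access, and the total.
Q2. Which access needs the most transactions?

A1: 1 transaction
A2: 2 transactions

Answer: 1,2; total 3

Answer: A2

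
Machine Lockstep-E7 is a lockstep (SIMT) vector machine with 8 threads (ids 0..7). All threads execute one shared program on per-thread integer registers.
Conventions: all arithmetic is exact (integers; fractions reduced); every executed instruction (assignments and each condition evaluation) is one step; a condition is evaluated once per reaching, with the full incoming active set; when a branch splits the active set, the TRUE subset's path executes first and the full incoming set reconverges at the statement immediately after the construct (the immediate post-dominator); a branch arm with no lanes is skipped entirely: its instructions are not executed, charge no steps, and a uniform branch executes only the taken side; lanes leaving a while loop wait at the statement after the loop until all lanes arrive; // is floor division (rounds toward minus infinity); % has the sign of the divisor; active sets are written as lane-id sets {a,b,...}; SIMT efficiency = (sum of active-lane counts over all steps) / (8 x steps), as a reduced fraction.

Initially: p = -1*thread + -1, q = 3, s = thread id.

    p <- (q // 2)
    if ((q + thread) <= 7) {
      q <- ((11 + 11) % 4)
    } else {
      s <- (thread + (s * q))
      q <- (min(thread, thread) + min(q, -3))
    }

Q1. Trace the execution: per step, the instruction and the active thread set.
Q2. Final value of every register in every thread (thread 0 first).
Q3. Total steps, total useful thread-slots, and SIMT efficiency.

step 0: p <- (q // 2)                {0,1,2,3,4,5,6,7}
step 1: eval ((q + thread) <= 7)     {0,1,2,3,4,5,6,7}
step 2: q <- ((11 + 11) % 4)         {0,1,2,3,4}
step 3: s <- (thread + (s * q))      {5,6,7}
step 4: q <- (min(thread, thread) + min(q, -3)) {5,6,7}

Answer: 5 steps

p: 1,1,1,1,1,1,1,1
q: 2,2,2,2,2,2,3,4
s: 0,1,2,3,4,20,24,28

steps = 5; useful = 27; efficiency = 27/40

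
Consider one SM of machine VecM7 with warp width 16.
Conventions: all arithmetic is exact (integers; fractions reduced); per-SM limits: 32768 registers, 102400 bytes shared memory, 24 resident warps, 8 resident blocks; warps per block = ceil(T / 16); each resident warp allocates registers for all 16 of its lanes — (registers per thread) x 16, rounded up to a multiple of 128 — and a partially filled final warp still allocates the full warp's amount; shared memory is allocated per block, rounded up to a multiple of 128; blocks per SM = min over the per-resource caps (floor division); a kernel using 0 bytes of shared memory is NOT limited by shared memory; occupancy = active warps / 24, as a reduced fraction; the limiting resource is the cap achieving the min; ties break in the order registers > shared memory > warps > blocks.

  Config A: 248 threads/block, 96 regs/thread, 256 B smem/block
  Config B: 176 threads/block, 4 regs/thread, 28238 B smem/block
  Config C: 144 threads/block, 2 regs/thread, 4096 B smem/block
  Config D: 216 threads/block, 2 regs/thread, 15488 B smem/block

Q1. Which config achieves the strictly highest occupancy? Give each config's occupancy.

occupancies: A 2/3, B 11/12, C 3/4, D 7/12

Answer: B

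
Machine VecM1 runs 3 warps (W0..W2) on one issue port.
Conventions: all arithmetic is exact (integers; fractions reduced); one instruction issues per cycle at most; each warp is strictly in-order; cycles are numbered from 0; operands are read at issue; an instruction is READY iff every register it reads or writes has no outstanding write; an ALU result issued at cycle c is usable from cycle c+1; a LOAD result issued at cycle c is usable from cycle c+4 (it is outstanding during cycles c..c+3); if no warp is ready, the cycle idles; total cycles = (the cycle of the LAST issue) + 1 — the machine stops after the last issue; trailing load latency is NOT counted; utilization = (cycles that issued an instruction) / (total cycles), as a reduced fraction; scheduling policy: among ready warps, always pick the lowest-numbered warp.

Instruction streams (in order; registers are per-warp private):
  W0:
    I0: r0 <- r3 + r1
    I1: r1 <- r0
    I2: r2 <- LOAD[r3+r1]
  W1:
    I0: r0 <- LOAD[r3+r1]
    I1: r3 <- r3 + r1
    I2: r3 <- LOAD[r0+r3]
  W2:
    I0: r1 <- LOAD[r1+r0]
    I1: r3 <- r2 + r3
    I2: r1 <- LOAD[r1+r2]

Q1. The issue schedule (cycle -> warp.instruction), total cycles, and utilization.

cycle 0: W0.I0
cycle 1: W0.I1
cycle 2: W0.I2
cycle 3: W1.I0
cycle 4: W1.I1
cycle 5: W2.I0
cycle 6: W2.I1
cycle 7: W1.I2
cycle 8: idle
cycle 9: W2.I2

Answer: 10 cycles, utilization 9/10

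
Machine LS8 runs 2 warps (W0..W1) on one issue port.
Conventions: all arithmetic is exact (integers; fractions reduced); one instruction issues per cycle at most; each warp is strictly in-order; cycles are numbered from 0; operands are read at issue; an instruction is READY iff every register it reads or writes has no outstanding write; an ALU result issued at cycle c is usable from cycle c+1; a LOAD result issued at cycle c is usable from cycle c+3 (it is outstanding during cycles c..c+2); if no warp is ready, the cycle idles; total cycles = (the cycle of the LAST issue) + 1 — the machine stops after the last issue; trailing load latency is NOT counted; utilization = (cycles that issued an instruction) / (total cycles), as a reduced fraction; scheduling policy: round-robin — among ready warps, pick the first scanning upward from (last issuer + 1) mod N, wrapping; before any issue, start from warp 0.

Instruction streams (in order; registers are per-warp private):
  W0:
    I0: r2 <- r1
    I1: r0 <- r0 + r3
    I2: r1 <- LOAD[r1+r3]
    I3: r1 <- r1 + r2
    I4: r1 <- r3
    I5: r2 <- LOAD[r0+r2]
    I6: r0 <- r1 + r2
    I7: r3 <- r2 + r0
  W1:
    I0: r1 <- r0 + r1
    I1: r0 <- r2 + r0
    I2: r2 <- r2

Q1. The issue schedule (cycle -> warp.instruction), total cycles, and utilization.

cycle 0: W0.I0
cycle 1: W1.I0
cycle 2: W0.I1
cycle 3: W1.I1
cycle 4: W0.I2
cycle 5: W1.I2
cycle 6: idle
cycle 7: W0.I3
cycle 8: W0.I4
cycle 9: W0.I5
cycle 10: idle
cycle 11: idle
cycle 12: W0.I6
cycle 13: W0.I7

Answer: 14 cycles, utilization 11/14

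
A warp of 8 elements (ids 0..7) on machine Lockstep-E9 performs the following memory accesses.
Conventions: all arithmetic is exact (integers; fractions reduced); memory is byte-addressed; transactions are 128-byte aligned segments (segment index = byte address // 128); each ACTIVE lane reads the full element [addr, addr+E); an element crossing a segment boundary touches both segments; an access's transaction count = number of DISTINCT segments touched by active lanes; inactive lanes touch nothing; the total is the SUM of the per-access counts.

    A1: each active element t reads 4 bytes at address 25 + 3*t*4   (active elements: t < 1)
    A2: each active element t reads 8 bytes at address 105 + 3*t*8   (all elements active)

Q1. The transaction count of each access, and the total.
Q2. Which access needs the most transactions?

A1: 1 transaction
A2: 3 transactions

Answer: 1,3; total 4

Answer: A2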